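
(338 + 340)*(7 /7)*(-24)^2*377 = 147229056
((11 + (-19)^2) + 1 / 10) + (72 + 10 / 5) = 4461 / 10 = 446.10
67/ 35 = 1.91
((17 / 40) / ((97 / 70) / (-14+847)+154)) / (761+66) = 99127 / 29705300796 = 0.00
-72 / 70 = -36 / 35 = -1.03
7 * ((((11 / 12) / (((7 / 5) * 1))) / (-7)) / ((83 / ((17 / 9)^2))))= -15895 / 564732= -0.03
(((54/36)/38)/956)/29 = 3/2107024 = 0.00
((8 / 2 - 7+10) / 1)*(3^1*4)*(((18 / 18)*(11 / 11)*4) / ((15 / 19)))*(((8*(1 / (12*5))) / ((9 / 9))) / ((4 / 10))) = 2128 / 15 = 141.87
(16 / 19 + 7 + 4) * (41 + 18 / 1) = 13275 / 19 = 698.68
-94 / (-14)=47 / 7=6.71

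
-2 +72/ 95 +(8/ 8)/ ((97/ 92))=-0.29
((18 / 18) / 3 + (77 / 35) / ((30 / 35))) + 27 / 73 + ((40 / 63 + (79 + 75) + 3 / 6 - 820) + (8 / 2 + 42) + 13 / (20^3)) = -22648919413 / 36792000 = -615.59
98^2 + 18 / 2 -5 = 9608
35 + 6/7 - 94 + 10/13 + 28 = -2673/91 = -29.37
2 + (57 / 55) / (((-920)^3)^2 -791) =66699050147839913047 / 33349525073919956495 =2.00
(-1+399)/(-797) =-398/797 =-0.50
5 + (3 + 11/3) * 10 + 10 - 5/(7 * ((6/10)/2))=555/7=79.29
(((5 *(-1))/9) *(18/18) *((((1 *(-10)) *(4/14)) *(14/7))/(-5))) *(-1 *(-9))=-40/7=-5.71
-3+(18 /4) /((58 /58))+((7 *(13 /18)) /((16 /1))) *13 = 1615 /288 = 5.61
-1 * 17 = -17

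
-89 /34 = -2.62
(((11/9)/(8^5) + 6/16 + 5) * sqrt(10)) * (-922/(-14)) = 730760143 * sqrt(10)/2064384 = 1119.40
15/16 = 0.94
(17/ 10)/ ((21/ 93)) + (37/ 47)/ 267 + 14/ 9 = 23947079/ 2635290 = 9.09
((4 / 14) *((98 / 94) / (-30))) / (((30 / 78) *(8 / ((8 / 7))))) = -13 / 3525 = -0.00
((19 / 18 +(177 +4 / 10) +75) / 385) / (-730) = -22811 / 25294500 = -0.00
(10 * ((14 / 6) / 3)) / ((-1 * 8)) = -35 / 36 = -0.97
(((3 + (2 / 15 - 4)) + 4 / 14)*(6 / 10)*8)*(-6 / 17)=2928 / 2975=0.98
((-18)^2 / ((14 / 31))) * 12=8609.14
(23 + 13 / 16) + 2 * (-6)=189 / 16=11.81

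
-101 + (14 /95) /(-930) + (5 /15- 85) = -2733944 /14725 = -185.67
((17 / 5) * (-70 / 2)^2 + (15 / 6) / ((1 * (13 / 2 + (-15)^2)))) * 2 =3856800 / 463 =8330.02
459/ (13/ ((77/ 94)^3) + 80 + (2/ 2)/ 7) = 209548647/ 47385451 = 4.42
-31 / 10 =-3.10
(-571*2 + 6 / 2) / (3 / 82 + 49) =-93398 / 4021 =-23.23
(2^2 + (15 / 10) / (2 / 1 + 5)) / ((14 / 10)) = 295 / 98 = 3.01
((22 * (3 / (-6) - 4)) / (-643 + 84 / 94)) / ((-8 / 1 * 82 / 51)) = -237303 / 19797424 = -0.01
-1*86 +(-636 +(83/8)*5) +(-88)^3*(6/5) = -32737461/40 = -818436.52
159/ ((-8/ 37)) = -735.38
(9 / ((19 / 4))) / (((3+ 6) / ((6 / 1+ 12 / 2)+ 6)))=72 / 19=3.79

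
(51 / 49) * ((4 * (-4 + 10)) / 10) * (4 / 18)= 136 / 245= 0.56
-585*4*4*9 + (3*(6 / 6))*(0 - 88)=-84504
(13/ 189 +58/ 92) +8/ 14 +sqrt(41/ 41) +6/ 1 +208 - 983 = -6665945/ 8694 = -766.73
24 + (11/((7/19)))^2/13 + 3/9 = 177544/1911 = 92.91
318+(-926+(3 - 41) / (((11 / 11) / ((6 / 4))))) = -665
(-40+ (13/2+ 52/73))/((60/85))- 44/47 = -3901901/82344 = -47.39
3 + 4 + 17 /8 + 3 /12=75 /8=9.38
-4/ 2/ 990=-1/ 495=-0.00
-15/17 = -0.88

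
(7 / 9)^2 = 49 / 81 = 0.60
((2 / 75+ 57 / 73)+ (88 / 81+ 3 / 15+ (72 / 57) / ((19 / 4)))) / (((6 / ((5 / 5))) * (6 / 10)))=62966126 / 96056685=0.66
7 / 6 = 1.17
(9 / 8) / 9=0.12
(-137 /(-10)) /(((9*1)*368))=137 /33120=0.00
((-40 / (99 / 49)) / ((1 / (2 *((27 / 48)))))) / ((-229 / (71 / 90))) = 0.08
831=831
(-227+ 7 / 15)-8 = -3518 / 15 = -234.53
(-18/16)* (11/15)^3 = -0.44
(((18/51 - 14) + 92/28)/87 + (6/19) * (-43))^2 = 806703959889/4299293761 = 187.64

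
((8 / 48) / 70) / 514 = 1 / 215880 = 0.00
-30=-30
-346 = -346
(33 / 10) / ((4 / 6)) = 4.95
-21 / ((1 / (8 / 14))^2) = -48 / 7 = -6.86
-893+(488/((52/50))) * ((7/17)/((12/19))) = -587.08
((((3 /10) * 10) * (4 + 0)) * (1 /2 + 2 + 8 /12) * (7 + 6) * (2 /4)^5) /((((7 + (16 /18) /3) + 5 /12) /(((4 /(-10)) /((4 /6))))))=-20007 /16660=-1.20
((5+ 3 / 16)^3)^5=61118316854865828343112727707 / 1152921504606846976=53011689530.16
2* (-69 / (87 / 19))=-874 / 29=-30.14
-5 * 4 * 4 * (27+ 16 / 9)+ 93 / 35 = -724363 / 315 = -2299.57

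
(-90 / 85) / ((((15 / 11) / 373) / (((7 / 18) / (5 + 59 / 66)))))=-19.11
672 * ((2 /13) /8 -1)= -659.08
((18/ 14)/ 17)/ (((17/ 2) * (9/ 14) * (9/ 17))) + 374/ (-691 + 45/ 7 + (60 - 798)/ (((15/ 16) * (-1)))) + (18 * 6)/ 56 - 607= -1156804591/ 1923516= -601.40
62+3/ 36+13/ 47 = 35171/ 564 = 62.36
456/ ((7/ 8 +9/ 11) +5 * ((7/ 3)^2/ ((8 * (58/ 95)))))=20946816/ 333803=62.75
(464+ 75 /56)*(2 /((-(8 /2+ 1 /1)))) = -26059 /140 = -186.14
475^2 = 225625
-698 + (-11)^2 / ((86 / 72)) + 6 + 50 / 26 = -329125 / 559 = -588.77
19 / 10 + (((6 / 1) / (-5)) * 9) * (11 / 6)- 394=-4119 / 10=-411.90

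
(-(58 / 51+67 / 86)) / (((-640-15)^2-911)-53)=-8405 / 1877475546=-0.00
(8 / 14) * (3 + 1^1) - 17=-103 / 7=-14.71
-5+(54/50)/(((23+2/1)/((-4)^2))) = -2693/625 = -4.31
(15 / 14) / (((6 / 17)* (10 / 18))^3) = 142.13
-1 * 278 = -278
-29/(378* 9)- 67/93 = -76877/105462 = -0.73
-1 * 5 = -5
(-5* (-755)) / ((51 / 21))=26425 / 17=1554.41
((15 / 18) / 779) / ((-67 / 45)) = -75 / 104386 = -0.00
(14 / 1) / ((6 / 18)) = 42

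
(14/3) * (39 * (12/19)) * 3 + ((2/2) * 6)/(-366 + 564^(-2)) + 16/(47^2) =1684990164358424/4886395399085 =344.83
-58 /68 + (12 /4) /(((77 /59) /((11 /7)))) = 2.76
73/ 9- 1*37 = -260/ 9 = -28.89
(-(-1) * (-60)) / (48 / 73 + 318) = -730 / 3877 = -0.19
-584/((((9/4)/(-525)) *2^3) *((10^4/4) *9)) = 511/675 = 0.76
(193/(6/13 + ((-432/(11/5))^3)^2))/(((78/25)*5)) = 1709556365/7921676620136511776196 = 0.00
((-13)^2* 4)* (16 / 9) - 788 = 3724 / 9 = 413.78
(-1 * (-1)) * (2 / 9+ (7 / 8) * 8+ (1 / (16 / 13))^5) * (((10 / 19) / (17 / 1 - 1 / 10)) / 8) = 137498225 / 4661968896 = 0.03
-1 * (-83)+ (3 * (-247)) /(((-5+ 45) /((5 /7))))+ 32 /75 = 294817 /4200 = 70.19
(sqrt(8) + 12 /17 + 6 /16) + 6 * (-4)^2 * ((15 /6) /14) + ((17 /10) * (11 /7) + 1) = 2 * sqrt(2) + 104221 /4760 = 24.72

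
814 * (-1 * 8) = -6512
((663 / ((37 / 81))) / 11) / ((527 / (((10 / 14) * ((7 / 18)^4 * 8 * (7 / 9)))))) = 156065 / 6131862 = 0.03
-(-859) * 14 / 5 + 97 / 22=265057 / 110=2409.61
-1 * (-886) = 886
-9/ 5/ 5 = -9/ 25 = -0.36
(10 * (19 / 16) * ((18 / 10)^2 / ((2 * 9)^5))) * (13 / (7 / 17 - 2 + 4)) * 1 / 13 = 0.00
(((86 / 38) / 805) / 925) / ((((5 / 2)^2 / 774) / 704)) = 93722112 / 353696875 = 0.26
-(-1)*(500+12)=512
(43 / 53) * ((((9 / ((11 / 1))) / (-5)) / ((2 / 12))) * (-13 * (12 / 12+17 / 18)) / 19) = 1.06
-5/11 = -0.45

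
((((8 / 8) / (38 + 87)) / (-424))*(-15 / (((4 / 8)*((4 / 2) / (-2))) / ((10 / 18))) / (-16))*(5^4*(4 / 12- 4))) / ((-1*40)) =275 / 244224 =0.00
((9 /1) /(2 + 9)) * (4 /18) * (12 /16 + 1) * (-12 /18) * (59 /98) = -59 /462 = -0.13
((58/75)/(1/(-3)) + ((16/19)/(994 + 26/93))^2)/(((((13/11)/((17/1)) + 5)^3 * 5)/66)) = -402425522214316504453/1712079498875443758000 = -0.24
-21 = -21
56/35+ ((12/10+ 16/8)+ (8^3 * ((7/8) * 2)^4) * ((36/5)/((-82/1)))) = -85452/205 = -416.84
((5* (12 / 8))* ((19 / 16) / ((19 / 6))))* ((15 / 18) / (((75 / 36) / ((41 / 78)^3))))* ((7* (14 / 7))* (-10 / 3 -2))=-482447 / 39546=-12.20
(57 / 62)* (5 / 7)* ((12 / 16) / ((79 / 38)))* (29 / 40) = 94221 / 548576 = 0.17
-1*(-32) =32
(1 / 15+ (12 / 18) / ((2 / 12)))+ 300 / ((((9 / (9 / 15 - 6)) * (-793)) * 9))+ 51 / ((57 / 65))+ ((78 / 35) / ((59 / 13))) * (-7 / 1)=784223144 / 13334295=58.81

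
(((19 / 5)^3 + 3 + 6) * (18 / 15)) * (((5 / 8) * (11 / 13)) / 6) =10978 / 1625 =6.76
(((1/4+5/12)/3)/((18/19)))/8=19/648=0.03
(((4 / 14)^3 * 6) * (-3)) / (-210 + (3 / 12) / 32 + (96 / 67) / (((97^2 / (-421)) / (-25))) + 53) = 11619588096 / 4300745660155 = 0.00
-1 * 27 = -27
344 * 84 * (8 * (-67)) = -15488256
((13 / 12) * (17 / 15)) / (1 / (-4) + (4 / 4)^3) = 221 / 135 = 1.64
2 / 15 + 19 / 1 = 287 / 15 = 19.13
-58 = -58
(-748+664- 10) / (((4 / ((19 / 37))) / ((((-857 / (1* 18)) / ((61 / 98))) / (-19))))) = -1973671 / 40626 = -48.58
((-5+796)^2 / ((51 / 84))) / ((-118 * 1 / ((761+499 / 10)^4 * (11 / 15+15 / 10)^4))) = -277131236327800457436236151 / 2950000000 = -93942791975525578.79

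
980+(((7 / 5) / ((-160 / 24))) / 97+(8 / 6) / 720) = 980.00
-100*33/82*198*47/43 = -15354900/1763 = -8709.53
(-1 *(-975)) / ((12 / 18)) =2925 / 2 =1462.50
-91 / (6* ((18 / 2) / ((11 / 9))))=-1001 / 486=-2.06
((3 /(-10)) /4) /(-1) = 3 /40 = 0.08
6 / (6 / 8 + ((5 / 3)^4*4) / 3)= 5832 / 10729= 0.54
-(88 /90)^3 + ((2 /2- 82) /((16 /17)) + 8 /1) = -115178069 /1458000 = -79.00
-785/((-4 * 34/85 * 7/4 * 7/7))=3925/14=280.36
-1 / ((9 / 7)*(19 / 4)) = -28 / 171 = -0.16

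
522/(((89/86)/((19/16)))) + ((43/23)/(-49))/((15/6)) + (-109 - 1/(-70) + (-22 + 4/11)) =10334765687/22066660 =468.34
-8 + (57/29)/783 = -60533/7569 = -8.00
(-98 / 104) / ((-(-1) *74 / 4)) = -0.05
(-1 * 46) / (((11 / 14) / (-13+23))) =-6440 / 11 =-585.45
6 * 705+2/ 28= 59221/ 14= 4230.07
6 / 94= 3 / 47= 0.06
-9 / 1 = -9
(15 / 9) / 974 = 5 / 2922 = 0.00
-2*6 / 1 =-12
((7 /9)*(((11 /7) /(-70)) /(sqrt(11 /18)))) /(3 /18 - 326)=sqrt(22) /68425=0.00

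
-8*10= -80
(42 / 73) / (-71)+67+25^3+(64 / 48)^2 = 732067274 / 46647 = 15693.77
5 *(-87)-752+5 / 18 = -21361 / 18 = -1186.72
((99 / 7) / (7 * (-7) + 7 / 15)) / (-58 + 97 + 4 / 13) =-1485 / 200312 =-0.01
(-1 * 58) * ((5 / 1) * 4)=-1160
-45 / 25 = -9 / 5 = -1.80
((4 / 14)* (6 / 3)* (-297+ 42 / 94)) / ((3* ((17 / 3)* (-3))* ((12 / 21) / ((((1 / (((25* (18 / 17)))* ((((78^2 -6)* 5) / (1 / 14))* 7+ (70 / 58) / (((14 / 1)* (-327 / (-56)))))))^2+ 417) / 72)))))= 3538556022203934358330072499 / 105072748092708580800000000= 33.68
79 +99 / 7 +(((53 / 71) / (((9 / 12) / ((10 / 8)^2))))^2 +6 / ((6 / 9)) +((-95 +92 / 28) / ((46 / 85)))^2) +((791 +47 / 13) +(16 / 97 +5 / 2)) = 702861017384841277 / 23727174713424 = 29622.62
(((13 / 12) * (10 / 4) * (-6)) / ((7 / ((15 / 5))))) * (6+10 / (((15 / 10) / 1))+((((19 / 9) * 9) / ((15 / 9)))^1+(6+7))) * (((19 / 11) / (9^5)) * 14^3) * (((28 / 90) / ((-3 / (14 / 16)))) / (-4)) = -82433533 / 175375530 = -0.47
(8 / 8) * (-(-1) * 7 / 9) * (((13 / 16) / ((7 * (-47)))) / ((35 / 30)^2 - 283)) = 13 / 1906132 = 0.00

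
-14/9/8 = -7/36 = -0.19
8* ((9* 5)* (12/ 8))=540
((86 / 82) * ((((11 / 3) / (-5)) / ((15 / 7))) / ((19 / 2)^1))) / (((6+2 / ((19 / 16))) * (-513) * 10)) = 3311 / 3454670250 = 0.00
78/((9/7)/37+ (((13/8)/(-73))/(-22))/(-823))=213614008608/95161769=2244.75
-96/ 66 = -1.45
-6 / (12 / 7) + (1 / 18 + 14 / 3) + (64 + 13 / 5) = 3052 / 45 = 67.82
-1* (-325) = 325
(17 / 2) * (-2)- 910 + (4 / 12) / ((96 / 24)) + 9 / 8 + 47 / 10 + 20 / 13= -1434503 / 1560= -919.55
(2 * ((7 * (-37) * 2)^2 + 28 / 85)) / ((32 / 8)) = 11403784 / 85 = 134162.16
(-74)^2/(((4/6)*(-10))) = -4107/5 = -821.40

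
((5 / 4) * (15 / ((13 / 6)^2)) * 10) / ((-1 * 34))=-3375 / 2873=-1.17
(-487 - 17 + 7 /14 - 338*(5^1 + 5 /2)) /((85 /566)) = -1719791 /85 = -20232.84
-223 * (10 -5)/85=-223/17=-13.12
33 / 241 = 0.14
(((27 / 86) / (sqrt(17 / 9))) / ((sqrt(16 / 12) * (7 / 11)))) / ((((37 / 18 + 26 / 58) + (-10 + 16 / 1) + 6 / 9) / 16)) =1860408 * sqrt(51) / 24495079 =0.54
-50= -50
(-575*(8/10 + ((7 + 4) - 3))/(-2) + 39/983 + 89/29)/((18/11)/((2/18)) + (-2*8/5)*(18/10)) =9929057600/35149131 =282.48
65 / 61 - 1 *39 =-2314 / 61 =-37.93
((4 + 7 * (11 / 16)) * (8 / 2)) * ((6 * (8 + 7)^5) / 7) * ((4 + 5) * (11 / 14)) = 31800346875 / 196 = 162246667.73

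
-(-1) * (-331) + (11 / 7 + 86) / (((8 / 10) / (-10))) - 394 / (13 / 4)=-1546.87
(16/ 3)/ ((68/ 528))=41.41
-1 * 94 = -94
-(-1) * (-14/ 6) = -7/ 3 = -2.33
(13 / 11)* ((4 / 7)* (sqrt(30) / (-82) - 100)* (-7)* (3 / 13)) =6* sqrt(30) / 451 + 1200 / 11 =109.16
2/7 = 0.29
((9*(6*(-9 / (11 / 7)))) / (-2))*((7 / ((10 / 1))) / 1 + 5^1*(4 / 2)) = 182007 / 110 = 1654.61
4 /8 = 1 /2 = 0.50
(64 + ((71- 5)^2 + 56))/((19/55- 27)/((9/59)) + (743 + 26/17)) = 37665540/4794817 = 7.86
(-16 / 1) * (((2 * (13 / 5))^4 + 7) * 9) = -106295.27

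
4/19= 0.21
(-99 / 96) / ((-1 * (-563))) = -33 / 18016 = -0.00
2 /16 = 1 /8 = 0.12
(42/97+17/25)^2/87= 7284601/511614375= 0.01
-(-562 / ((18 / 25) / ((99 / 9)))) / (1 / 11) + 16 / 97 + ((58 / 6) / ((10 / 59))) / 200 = 164905635901 / 1746000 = 94447.67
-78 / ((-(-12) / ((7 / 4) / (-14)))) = 13 / 16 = 0.81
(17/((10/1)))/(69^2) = 17/47610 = 0.00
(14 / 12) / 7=1 / 6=0.17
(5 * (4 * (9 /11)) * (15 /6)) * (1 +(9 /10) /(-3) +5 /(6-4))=1440 /11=130.91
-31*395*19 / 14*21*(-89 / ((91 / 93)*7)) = 5777056305 / 1274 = 4534581.09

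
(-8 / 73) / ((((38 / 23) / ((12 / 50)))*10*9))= -92 / 520125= -0.00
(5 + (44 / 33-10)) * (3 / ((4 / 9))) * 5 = -495 / 4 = -123.75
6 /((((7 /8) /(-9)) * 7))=-432 /49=-8.82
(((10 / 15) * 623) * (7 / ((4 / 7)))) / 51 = 30527 / 306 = 99.76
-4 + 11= 7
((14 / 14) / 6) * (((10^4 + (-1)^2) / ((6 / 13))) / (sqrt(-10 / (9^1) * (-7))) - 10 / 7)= -5 / 21 + 130013 * sqrt(70) / 840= 1294.72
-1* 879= -879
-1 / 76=-0.01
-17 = -17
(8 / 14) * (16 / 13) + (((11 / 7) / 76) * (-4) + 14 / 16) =20687 / 13832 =1.50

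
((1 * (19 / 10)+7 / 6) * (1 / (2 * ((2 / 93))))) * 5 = 713 / 2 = 356.50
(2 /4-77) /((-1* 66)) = 51 /44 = 1.16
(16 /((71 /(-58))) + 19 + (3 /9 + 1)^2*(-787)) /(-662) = 2.10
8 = 8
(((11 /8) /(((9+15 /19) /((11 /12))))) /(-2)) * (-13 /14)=29887 /499968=0.06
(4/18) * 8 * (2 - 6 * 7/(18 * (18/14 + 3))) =1048/405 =2.59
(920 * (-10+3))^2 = 41473600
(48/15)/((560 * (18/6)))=1/525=0.00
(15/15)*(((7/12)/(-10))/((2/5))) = -7/48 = -0.15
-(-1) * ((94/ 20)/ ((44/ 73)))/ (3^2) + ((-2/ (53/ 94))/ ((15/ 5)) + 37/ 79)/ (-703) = 10110853771/ 11656105560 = 0.87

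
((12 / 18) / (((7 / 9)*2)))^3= 27 / 343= 0.08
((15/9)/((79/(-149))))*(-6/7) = 1490/553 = 2.69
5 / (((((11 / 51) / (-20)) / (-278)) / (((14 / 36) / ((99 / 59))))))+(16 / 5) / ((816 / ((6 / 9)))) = 8295312226 / 277695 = 29872.03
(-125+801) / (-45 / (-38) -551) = -25688 / 20893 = -1.23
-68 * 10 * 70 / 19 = -47600 / 19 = -2505.26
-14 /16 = -7 /8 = -0.88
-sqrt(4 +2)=-sqrt(6)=-2.45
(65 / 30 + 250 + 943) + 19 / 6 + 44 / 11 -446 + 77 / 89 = 202172 / 267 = 757.20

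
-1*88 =-88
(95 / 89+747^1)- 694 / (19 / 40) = -1205658 / 1691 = -712.99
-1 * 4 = -4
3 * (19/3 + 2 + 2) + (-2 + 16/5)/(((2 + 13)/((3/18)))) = 2326/75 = 31.01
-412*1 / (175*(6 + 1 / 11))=-4532 / 11725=-0.39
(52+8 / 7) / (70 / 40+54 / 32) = 5952 / 385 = 15.46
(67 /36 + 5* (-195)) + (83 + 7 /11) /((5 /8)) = -839.32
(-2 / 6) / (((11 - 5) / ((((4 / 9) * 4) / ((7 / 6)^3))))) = -64 / 1029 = -0.06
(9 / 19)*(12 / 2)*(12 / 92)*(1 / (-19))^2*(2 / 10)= 162 / 788785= 0.00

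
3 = 3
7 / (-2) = -7 / 2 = -3.50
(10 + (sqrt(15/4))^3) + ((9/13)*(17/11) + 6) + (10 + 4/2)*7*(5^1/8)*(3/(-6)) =-5251/572 + 15*sqrt(15)/8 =-1.92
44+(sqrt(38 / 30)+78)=sqrt(285) / 15+122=123.13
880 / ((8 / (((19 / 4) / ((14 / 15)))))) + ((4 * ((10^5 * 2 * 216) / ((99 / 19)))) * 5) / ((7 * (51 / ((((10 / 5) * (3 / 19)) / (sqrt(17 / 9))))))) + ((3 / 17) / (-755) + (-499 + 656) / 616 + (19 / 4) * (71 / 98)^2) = 3051242374057 / 5423762960 + 576000000 * sqrt(17) / 22253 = 107285.66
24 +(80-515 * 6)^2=9060124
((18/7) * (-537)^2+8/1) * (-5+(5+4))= 20762792/7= 2966113.14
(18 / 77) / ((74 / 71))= 639 / 2849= 0.22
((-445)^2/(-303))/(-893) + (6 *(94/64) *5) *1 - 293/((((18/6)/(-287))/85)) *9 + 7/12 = 92833491903119/4329264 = 21443250.38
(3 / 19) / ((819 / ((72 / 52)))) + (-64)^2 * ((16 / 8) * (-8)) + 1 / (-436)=-642250984853 / 9799972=-65536.00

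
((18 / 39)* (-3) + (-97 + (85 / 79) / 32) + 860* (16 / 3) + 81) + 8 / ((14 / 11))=3157823845 / 690144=4575.60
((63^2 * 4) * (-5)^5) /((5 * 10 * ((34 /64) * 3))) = -10584000 /17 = -622588.24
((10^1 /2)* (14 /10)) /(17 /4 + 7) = 28 /45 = 0.62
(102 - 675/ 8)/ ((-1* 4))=-141/ 32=-4.41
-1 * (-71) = 71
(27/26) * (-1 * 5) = -135/26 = -5.19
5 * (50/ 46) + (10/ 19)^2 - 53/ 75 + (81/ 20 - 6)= 3.06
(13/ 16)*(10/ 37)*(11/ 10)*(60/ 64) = 2145/ 9472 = 0.23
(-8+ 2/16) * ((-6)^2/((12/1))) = -189/8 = -23.62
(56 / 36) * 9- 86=-72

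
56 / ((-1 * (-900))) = 14 / 225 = 0.06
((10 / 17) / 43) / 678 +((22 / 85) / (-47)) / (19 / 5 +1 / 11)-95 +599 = 628098917672 / 1246231461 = 504.00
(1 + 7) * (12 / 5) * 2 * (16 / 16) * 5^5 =120000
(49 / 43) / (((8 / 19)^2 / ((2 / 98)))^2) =130321 / 8630272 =0.02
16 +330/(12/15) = 857/2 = 428.50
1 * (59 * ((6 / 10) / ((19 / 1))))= 177 / 95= 1.86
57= 57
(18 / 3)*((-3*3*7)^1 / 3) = -126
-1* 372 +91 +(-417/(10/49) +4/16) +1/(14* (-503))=-163659611/70420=-2324.05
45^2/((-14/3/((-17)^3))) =29846475/14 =2131891.07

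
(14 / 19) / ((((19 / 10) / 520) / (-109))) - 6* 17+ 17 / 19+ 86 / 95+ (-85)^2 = -26815736 / 1805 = -14856.36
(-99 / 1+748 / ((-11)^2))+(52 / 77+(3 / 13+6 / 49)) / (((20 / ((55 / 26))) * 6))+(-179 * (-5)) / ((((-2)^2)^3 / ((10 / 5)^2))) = -40294159 / 1093092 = -36.86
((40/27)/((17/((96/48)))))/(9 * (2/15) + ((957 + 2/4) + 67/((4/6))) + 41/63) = 2800/17026503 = 0.00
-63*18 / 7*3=-486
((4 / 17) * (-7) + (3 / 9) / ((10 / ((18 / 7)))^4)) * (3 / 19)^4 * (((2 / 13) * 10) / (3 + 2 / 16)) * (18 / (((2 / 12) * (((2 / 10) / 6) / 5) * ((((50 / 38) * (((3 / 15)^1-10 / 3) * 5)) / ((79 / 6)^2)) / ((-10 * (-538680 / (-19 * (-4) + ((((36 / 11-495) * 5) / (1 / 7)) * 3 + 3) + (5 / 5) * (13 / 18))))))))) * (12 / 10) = -8602.11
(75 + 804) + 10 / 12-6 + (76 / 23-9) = 119803 / 138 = 868.14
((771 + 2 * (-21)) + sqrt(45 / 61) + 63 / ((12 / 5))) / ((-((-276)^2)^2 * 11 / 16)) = -1007 / 5319217728 - sqrt(305) / 81118070352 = -0.00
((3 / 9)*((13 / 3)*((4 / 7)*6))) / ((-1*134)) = -52 / 1407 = -0.04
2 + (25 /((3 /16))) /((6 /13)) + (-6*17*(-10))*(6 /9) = 8738 /9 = 970.89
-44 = -44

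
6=6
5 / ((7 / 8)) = 40 / 7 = 5.71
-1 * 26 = -26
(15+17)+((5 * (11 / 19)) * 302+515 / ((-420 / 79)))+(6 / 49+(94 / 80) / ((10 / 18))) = 453347989 / 558600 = 811.58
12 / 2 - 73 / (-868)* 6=2823 / 434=6.50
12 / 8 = 3 / 2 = 1.50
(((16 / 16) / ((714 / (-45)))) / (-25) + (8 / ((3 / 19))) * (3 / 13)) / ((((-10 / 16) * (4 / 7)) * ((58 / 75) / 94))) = -25509579 / 6409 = -3980.27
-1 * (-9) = 9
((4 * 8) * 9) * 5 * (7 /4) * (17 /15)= 2856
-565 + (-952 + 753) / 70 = -39749 / 70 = -567.84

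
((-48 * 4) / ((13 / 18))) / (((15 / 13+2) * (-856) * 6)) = 72 / 4387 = 0.02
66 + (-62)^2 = 3910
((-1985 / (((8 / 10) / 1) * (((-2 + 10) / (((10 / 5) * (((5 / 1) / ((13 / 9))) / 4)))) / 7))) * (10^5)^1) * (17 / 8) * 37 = -29544619516.23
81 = 81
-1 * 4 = -4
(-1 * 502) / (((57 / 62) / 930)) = -9648440 / 19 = -507812.63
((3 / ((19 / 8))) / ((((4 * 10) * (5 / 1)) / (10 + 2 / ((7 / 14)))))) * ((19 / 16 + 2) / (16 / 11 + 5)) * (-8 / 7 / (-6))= 561 / 67450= 0.01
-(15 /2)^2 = -225 /4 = -56.25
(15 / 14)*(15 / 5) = 45 / 14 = 3.21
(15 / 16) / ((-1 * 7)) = -15 / 112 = -0.13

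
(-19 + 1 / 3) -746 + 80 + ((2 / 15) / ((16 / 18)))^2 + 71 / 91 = -74677943 / 109200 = -683.86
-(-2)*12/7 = 24/7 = 3.43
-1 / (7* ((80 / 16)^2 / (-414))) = 414 / 175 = 2.37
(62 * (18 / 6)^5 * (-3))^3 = -92333150302392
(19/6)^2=10.03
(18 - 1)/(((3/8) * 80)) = 17/30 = 0.57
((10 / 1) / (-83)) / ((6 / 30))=-50 / 83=-0.60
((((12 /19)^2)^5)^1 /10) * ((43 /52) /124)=83201458176 /12354098509469015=0.00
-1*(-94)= 94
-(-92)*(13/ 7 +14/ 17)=29348/ 119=246.62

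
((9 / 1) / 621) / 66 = 1 / 4554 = 0.00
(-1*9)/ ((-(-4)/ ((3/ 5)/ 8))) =-27/ 160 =-0.17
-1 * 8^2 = -64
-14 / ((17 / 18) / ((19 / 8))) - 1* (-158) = 4175 / 34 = 122.79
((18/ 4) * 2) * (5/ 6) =15/ 2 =7.50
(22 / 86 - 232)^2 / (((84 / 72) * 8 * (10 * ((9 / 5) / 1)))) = 99301225 / 310632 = 319.67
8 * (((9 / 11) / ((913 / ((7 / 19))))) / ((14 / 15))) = 540 / 190817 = 0.00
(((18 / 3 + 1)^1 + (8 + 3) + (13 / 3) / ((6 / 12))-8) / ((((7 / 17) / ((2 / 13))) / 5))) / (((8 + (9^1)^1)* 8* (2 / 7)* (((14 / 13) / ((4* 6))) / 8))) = 160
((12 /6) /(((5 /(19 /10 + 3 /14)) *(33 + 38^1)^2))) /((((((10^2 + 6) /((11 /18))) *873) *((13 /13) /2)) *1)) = 814 /367356195675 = 0.00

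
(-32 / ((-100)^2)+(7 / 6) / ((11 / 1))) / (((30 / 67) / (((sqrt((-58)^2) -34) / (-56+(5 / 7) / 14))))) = -55719076 / 565434375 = -0.10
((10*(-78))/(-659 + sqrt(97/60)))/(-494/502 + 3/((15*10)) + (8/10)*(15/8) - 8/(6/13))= -580585590000/8239435084993 - 29367000*sqrt(1455)/8239435084993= -0.07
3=3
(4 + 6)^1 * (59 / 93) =590 / 93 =6.34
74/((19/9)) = 666/19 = 35.05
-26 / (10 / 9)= -117 / 5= -23.40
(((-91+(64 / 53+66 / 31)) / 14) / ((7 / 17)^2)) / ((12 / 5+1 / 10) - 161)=41624959 / 178645033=0.23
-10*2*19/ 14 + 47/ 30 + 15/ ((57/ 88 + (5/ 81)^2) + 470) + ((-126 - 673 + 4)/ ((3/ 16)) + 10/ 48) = -324536441590911/ 76086958360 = -4265.34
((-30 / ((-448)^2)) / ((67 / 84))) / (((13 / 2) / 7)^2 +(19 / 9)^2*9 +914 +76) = -2835 / 15596630912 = -0.00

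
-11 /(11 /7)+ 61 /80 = -499 /80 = -6.24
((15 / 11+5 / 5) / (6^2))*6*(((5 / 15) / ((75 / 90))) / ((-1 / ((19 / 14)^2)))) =-4693 / 16170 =-0.29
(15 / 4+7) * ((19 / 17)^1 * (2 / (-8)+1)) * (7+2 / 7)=7353 / 112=65.65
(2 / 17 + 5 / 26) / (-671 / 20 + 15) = -1370 / 81991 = -0.02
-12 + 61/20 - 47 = -1119/20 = -55.95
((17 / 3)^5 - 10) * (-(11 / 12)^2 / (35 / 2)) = -171508667 / 612360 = -280.08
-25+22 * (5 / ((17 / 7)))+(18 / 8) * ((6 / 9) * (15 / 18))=1465 / 68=21.54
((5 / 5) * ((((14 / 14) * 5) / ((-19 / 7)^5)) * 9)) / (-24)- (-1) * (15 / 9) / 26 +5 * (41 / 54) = 26929402015 / 6952885992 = 3.87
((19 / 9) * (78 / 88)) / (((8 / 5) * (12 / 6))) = 1235 / 2112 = 0.58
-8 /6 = -1.33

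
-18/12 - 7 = -17/2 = -8.50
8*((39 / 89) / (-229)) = -312 / 20381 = -0.02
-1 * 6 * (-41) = 246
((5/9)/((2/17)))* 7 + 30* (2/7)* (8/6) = 5605/126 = 44.48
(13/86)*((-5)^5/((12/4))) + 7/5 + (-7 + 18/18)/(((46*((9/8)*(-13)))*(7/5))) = -421343467/2699970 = -156.05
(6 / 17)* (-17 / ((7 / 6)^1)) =-5.14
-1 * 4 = -4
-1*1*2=-2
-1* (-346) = 346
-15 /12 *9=-45 /4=-11.25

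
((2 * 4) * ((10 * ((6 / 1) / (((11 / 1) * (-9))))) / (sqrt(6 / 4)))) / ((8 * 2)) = -10 * sqrt(6) / 99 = -0.25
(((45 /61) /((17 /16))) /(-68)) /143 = -180 /2520947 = -0.00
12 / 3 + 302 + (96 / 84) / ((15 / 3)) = 10718 / 35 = 306.23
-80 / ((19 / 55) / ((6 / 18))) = -4400 / 57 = -77.19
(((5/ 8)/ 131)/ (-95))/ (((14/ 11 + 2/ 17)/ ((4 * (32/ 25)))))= -748/ 4044625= -0.00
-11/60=-0.18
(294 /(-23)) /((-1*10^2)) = 147 /1150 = 0.13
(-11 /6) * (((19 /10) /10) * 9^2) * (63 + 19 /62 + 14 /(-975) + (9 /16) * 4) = -14905117359 /8060000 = -1849.27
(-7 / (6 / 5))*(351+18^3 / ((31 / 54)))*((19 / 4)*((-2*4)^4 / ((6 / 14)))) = -86280015360 / 31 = -2783226301.94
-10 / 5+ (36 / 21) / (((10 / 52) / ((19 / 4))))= 1412 / 35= 40.34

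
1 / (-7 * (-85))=1 / 595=0.00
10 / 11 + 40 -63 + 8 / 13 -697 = -102742 / 143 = -718.48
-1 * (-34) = 34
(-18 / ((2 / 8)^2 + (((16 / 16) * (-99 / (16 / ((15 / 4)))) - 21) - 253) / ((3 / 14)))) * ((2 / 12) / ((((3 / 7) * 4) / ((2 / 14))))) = 24 / 133141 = 0.00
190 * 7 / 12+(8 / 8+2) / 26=4327 / 39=110.95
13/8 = 1.62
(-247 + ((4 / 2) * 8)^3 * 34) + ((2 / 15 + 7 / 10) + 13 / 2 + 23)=417142 / 3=139047.33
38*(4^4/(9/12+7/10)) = 6708.97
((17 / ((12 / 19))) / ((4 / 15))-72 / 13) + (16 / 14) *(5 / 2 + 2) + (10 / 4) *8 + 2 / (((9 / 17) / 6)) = 625535 / 4368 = 143.21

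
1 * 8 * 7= 56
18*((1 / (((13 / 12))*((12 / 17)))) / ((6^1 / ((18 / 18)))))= 51 / 13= 3.92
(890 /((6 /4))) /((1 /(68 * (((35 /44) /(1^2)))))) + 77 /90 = 31773847 /990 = 32094.79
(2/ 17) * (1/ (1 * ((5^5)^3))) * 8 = 16/ 518798828125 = 0.00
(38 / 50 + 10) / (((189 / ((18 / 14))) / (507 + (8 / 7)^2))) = 6699983 / 180075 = 37.21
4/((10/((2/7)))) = 4/35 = 0.11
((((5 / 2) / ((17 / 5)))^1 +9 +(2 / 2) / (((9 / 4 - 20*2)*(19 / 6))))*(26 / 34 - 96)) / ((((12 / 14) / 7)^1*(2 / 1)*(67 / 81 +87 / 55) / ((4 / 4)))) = -111777549958305 / 71186729696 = -1570.20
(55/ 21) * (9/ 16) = 165/ 112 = 1.47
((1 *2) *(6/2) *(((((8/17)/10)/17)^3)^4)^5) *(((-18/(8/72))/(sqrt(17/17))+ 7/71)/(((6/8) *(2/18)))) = -220024451686285554610021375074084876976128/55508458887408108671305849084637359745417613180773163363124513258856800489879138049234901740030941911084016654023238848699048960780842027144253277305512017658628565186518244445323944091796875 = -0.00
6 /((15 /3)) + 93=471 /5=94.20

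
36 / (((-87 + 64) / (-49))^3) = 4235364 / 12167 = 348.10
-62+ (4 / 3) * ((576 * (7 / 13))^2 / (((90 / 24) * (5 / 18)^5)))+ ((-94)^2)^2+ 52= 260777611089318 / 2640625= 98756018.40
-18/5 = -3.60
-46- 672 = -718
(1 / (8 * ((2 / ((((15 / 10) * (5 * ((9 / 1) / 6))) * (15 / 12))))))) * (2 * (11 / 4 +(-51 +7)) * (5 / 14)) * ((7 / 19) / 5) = -37125 / 19456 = -1.91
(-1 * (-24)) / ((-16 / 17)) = -51 / 2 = -25.50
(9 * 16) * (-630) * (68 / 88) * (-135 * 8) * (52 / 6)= 7217683200 / 11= 656153018.18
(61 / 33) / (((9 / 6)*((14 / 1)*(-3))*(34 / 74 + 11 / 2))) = -4514 / 916839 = -0.00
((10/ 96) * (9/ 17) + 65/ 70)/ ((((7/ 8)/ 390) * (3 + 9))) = 121745/ 3332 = 36.54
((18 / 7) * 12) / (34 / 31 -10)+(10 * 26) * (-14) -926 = -735684 / 161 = -4569.47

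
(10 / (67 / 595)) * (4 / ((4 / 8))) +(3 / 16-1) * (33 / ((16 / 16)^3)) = 732857 / 1072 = 683.64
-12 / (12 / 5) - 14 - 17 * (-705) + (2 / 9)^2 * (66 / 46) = 7430930 / 621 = 11966.07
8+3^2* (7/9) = 15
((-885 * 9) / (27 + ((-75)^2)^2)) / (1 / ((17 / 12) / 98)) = -5015 / 1378126176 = -0.00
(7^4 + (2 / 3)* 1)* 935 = 6736675 / 3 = 2245558.33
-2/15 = -0.13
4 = 4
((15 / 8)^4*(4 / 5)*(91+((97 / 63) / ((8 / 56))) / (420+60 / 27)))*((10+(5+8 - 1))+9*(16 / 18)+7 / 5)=4398772149 / 155648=28261.03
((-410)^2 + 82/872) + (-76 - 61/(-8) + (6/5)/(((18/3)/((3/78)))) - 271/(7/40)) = 66053856697/396760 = 166483.16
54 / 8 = 27 / 4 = 6.75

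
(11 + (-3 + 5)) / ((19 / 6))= 78 / 19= 4.11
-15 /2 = -7.50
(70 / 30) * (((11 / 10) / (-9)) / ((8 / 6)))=-77 / 360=-0.21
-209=-209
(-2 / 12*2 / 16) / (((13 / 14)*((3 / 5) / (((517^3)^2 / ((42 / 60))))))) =-477400937186464225 / 468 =-1020087472620650.05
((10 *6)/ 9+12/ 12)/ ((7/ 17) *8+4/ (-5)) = 1955/ 636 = 3.07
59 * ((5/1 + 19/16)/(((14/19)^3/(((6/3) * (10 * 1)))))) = 200317095/10976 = 18250.46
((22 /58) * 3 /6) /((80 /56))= 0.13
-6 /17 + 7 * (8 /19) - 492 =-158078 /323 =-489.41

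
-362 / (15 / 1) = -362 / 15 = -24.13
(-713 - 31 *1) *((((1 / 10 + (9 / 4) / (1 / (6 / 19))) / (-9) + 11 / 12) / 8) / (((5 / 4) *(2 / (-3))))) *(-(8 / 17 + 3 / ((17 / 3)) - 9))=350548 / 475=738.00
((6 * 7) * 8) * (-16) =-5376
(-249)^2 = 62001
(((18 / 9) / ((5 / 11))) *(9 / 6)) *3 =99 / 5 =19.80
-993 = -993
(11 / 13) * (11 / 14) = 121 / 182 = 0.66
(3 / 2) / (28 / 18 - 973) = -27 / 17486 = -0.00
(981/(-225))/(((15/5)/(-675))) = 981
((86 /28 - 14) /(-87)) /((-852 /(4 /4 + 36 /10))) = -391 /576520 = -0.00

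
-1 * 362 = -362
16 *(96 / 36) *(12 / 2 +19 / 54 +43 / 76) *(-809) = -367480160 / 1539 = -238778.53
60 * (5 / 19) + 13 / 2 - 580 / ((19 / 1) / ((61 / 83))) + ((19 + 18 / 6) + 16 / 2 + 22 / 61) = 5813209 / 192394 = 30.22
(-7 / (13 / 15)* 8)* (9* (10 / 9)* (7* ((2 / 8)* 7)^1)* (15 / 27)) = -171500 / 39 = -4397.44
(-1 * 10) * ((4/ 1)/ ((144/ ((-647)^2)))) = -2093045/ 18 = -116280.28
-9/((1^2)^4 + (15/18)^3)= -1944/341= -5.70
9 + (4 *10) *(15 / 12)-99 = -40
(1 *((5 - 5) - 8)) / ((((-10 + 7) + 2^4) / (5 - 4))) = -8 / 13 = -0.62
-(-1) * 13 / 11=13 / 11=1.18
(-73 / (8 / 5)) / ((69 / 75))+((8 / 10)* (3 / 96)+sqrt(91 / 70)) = -22801 / 460+sqrt(130) / 10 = -48.43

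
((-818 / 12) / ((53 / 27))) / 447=-1227 / 15794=-0.08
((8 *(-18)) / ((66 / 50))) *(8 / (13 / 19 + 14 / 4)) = -121600 / 583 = -208.58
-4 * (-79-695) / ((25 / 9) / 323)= 9000072 / 25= 360002.88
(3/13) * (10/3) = 10/13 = 0.77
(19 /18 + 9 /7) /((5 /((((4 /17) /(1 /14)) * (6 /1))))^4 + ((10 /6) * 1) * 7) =5968134144 /29749956029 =0.20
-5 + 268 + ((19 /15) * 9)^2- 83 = 7749 /25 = 309.96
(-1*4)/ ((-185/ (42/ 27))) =56/ 1665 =0.03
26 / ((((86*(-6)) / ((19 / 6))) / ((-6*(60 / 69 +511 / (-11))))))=-2848651 / 65274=-43.64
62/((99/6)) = 124/33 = 3.76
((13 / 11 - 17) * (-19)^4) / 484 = -11337927 / 2662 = -4259.18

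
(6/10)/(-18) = -1/30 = -0.03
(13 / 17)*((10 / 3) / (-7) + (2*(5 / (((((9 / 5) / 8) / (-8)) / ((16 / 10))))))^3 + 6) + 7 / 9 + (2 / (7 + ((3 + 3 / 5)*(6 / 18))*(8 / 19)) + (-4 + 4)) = -512261677644617 / 3638439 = -140791608.06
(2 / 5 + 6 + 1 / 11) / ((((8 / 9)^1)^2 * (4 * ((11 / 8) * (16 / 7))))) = 0.65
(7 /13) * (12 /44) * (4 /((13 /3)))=252 /1859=0.14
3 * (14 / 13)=42 / 13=3.23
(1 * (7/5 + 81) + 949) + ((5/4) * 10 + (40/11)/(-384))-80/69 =63314633/60720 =1042.73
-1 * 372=-372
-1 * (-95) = 95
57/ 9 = 19/ 3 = 6.33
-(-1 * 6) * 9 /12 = 9 /2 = 4.50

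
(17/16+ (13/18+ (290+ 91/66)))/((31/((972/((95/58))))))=363602493/64790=5612.02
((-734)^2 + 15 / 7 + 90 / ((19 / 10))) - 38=71656079 / 133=538767.51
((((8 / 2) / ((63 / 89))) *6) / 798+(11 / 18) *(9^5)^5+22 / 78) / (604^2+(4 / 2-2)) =95575912795379410700749630819 / 79476624864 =1202566326374936417.94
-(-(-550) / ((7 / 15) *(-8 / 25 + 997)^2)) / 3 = -1718750 / 4345998223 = -0.00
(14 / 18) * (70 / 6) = 245 / 27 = 9.07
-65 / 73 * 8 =-520 / 73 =-7.12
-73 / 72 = -1.01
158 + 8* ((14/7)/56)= 1108/7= 158.29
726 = 726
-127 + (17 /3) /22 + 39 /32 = -132553 /1056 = -125.52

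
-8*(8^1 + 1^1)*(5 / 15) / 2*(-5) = 60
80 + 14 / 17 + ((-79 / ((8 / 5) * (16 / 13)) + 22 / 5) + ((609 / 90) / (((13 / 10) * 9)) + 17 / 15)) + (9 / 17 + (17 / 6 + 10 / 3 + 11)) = 246371611 / 3818880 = 64.51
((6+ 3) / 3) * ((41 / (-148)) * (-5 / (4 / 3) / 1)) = 1845 / 592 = 3.12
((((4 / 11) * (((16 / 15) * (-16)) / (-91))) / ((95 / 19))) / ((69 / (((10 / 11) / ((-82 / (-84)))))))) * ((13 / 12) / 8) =128 / 5134635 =0.00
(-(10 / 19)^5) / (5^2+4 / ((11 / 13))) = -1100000 / 809684373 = -0.00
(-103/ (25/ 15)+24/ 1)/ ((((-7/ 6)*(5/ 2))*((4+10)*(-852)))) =-27/ 24850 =-0.00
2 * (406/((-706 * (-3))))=406/1059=0.38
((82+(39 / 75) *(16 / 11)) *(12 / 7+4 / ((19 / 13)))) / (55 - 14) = 13472736 / 1499575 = 8.98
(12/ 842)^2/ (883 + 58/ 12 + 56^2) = 0.00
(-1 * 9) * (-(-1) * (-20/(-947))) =-180/947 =-0.19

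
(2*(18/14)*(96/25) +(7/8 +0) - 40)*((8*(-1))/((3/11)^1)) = 450461/525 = 858.02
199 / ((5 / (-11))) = -2189 / 5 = -437.80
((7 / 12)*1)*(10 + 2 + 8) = 35 / 3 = 11.67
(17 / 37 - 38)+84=1719 / 37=46.46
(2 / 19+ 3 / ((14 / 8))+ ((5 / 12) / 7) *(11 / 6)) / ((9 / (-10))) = -92345 / 43092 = -2.14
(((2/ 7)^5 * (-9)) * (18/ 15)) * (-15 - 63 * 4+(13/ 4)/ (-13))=461808/ 84035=5.50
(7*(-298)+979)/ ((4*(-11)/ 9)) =9963/ 44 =226.43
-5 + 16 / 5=-9 / 5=-1.80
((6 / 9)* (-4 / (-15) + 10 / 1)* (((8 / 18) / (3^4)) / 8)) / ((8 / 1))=77 / 131220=0.00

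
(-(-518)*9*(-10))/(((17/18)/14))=-691072.94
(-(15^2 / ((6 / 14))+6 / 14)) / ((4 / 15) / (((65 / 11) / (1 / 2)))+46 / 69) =-597675 / 784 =-762.34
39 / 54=13 / 18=0.72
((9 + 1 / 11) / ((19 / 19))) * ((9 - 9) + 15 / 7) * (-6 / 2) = -4500 / 77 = -58.44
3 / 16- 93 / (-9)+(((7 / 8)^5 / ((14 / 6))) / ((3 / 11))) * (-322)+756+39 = 26836447 / 49152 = 545.99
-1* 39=-39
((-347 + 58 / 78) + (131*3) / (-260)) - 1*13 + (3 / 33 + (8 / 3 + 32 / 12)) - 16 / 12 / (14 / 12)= -7136861 / 20020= -356.49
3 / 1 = 3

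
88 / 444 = 22 / 111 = 0.20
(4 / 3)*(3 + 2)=20 / 3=6.67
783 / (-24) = -261 / 8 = -32.62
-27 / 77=-0.35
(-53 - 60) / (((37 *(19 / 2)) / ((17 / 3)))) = -3842 / 2109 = -1.82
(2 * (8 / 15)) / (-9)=-16 / 135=-0.12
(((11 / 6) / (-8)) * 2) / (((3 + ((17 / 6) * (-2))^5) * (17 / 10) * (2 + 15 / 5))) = 891 / 96500704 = 0.00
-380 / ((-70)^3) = 19 / 17150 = 0.00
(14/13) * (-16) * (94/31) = -52.25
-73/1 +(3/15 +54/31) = -11014/155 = -71.06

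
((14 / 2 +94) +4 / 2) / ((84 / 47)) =4841 / 84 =57.63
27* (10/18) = 15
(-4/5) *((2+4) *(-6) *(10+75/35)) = 2448/7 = 349.71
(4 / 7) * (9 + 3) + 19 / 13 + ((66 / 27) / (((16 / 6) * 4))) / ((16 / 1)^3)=148833257 / 17891328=8.32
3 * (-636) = -1908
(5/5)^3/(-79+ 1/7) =-7/552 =-0.01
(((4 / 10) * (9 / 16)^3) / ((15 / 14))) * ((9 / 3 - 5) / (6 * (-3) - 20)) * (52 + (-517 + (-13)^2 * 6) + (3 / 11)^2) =56505519 / 29427200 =1.92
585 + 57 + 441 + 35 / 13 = 1085.69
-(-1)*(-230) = -230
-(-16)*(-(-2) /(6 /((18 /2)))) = 48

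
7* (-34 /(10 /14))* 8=-13328 /5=-2665.60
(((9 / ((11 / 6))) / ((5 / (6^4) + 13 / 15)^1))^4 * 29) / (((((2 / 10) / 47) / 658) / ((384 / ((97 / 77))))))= 1382362335486.18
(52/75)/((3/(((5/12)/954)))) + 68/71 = 8758643/9144090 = 0.96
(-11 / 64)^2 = 121 / 4096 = 0.03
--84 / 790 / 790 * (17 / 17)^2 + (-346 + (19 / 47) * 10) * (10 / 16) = -1567270138 / 7333175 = -213.72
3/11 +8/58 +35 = 11296/319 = 35.41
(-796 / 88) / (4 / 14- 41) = 1393 / 6270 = 0.22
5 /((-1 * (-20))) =1 /4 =0.25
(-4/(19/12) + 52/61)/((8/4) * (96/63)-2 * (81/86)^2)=-150656520/114614669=-1.31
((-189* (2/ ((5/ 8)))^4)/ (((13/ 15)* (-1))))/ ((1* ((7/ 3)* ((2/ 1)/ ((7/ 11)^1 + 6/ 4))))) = 187121664/ 17875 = 10468.34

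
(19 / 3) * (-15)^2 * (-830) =-1182750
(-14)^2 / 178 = 98 / 89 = 1.10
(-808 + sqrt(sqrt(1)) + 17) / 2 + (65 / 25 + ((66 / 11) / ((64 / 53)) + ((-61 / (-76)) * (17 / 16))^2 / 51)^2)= -36164828701322443 / 98389060485120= -367.57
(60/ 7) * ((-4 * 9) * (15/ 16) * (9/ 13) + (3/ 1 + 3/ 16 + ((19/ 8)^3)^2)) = 8142492075/ 5963776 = 1365.32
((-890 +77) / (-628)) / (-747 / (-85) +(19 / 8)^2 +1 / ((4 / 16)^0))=1105680 / 13177481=0.08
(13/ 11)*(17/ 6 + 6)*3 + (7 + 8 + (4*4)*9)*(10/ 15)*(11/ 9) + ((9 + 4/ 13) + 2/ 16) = 1753475/ 10296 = 170.31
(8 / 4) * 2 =4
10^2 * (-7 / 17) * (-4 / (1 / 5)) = 14000 / 17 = 823.53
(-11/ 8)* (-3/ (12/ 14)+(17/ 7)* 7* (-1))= 451/ 16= 28.19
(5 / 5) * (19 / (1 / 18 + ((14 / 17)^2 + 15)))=98838 / 81847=1.21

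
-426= -426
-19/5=-3.80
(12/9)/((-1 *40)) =-1/30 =-0.03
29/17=1.71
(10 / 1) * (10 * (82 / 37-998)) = -3684400 / 37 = -99578.38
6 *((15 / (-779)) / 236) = -45 / 91922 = -0.00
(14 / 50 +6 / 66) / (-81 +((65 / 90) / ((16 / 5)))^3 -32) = -2436562944 / 742240100525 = -0.00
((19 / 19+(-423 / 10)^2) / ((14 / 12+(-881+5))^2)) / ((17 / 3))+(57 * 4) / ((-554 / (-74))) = 98783528143191 / 3243559317725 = 30.46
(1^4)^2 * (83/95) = 83/95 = 0.87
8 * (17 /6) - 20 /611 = 41488 /1833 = 22.63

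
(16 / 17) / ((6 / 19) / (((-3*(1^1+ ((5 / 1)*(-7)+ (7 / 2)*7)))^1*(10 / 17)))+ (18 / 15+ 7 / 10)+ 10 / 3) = 173280 / 966977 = 0.18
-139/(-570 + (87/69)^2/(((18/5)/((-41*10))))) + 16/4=14964959/3575795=4.19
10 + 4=14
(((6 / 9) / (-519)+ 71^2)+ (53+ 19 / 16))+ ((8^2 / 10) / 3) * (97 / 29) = 18430811071 / 3612240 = 5102.32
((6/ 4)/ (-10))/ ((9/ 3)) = -1/ 20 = -0.05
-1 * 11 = -11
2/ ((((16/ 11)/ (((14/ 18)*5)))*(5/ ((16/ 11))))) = 14/ 9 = 1.56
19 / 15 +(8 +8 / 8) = 154 / 15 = 10.27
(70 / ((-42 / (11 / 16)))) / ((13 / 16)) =-55 / 39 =-1.41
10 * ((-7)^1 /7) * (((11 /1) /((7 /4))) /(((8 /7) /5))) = -275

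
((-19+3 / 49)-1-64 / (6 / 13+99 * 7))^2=401.24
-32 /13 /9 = -32 /117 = -0.27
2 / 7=0.29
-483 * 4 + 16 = -1916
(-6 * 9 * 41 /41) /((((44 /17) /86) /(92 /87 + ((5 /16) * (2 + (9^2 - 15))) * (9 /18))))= -53493849 /2552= -20961.54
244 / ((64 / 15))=915 / 16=57.19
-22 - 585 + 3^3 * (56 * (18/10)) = 10573/5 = 2114.60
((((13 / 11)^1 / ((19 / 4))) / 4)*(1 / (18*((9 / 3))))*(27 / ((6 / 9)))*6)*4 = 234 / 209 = 1.12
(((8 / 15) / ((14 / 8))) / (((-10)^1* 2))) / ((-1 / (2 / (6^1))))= 8 / 1575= 0.01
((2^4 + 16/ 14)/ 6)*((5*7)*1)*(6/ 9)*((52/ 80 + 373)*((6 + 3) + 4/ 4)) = 249100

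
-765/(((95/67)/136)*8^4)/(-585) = 19363/632320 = 0.03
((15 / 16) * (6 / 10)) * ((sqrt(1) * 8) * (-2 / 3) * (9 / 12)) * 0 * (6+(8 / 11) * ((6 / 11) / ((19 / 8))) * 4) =0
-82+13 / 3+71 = -6.67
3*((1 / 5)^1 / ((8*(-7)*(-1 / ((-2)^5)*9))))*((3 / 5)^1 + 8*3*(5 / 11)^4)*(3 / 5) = -67956 / 1830125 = -0.04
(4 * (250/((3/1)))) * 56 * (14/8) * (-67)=-6566000/3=-2188666.67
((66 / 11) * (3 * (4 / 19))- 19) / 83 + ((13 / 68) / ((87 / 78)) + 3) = 4646325 / 1554922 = 2.99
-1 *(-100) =100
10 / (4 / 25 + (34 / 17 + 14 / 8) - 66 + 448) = 1000 / 38591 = 0.03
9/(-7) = -9/7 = -1.29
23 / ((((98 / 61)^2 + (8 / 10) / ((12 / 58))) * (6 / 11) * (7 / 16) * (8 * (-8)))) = -4707065 / 20153168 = -0.23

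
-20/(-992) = 5/248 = 0.02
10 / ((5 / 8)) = 16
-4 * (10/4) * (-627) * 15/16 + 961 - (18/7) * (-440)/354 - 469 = 21057453/3304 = 6373.32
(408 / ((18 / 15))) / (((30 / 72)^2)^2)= 1410048 / 125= 11280.38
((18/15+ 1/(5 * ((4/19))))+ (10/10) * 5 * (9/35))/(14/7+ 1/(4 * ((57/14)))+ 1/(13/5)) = 356421/253750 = 1.40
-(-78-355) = 433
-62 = -62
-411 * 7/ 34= -2877/ 34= -84.62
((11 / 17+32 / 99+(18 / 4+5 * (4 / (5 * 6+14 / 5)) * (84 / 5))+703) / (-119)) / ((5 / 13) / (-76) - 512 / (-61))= -426985310102 / 593037106101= -0.72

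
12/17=0.71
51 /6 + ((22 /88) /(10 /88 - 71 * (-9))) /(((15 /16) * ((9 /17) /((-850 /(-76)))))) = 245497561 /28852146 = 8.51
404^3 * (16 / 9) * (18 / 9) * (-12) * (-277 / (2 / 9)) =3506913816576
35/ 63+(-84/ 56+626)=11251/ 18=625.06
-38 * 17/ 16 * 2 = -323/ 4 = -80.75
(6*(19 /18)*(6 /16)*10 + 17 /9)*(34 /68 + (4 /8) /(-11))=4615 /396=11.65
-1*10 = -10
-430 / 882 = -215 / 441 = -0.49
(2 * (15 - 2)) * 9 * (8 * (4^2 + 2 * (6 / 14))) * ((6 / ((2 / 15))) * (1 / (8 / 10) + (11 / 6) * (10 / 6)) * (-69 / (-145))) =590620680 / 203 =2909461.48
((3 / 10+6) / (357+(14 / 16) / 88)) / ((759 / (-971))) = -93216 / 4129075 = -0.02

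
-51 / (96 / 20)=-85 / 8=-10.62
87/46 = 1.89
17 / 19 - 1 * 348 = -6595 / 19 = -347.11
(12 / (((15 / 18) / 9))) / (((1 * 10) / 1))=324 / 25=12.96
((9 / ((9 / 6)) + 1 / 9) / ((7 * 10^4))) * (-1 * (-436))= 1199 / 31500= 0.04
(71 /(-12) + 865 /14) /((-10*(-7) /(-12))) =-4693 /490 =-9.58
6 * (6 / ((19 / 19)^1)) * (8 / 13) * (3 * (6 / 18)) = 288 / 13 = 22.15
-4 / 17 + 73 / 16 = 1177 / 272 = 4.33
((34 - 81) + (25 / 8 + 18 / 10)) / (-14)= 1683 / 560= 3.01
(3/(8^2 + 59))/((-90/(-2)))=1/1845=0.00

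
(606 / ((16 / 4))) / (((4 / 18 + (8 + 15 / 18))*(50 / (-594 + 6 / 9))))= -161802 / 815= -198.53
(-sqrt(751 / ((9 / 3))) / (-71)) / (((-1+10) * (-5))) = -sqrt(2253) / 9585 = -0.00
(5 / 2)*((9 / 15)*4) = 6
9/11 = 0.82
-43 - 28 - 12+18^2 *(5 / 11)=64.27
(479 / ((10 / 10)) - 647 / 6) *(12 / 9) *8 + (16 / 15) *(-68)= 174896 / 45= 3886.58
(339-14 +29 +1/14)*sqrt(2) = 4957*sqrt(2)/14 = 500.73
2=2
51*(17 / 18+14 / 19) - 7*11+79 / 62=17705 / 1767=10.02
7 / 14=1 / 2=0.50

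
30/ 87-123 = -3557/ 29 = -122.66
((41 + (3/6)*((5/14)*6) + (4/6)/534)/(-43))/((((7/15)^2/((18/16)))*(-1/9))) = 955401075/21002576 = 45.49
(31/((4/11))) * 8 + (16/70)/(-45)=1074142/1575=681.99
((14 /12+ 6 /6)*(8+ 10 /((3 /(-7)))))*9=-299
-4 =-4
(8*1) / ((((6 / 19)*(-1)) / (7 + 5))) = -304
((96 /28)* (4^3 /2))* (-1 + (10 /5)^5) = 23808 /7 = 3401.14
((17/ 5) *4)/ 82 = 34/ 205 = 0.17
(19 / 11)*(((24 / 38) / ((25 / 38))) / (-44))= -114 / 3025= -0.04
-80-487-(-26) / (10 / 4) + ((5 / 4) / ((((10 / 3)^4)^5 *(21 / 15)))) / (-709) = -44198492800000003486784401 / 79408000000000000000000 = -556.60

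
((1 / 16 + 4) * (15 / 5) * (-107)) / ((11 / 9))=-187785 / 176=-1066.96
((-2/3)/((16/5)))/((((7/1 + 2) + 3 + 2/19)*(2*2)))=-19/4416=-0.00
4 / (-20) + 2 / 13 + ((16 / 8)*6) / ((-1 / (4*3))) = -144.05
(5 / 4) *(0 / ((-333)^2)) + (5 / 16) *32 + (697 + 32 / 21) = 14879 / 21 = 708.52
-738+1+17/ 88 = -736.81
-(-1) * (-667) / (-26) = 25.65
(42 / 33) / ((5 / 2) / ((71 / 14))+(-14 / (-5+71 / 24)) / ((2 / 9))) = 6958 / 171391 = 0.04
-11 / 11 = -1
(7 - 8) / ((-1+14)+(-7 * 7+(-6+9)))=0.03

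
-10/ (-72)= 5/ 36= 0.14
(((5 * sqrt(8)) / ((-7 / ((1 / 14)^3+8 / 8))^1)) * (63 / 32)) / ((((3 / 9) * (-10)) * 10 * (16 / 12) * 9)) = 4941 * sqrt(2) / 702464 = 0.01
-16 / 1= -16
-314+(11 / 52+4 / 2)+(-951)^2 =47012639 / 52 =904089.21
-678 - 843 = -1521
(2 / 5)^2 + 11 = 279 / 25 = 11.16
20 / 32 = 5 / 8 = 0.62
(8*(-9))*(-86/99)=688/11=62.55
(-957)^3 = -876467493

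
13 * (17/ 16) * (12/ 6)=221/ 8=27.62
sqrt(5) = 2.24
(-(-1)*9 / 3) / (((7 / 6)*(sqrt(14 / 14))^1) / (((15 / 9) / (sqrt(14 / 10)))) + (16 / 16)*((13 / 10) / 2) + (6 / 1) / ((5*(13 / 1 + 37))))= 2.00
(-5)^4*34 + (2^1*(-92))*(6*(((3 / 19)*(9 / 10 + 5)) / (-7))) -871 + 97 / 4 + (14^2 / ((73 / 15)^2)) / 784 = 145650866647 / 7087570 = 20550.18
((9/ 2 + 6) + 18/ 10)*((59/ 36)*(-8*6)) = -4838/ 5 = -967.60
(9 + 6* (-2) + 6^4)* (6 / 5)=7758 / 5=1551.60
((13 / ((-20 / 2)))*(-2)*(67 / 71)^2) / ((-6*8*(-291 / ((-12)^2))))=58357 / 2444885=0.02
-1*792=-792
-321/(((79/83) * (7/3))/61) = -4875669/553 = -8816.76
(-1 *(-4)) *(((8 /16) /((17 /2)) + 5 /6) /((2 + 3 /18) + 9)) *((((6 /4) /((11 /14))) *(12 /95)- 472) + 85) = -123.60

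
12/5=2.40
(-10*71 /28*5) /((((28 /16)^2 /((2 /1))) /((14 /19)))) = -56800 /931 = -61.01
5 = 5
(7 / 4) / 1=7 / 4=1.75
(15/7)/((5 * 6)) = 1/14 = 0.07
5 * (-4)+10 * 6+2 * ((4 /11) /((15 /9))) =2224 /55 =40.44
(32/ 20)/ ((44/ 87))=174/ 55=3.16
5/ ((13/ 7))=35/ 13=2.69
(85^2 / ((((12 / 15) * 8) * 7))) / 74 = 36125 / 16576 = 2.18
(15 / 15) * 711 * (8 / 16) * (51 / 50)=36261 / 100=362.61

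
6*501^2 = 1506006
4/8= 1/2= 0.50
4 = 4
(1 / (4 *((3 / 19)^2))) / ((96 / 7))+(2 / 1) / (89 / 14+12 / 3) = 463183 / 501120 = 0.92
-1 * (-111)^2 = -12321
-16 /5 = -3.20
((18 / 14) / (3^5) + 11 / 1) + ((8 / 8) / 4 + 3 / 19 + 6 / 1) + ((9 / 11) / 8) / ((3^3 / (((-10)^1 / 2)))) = 5496721 / 316008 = 17.39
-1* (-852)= 852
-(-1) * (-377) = -377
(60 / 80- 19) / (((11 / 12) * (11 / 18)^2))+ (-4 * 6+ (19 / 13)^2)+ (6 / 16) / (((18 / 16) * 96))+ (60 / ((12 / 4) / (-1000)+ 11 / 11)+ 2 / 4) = -935893263289 / 64588084704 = -14.49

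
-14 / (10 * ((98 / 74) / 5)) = -37 / 7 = -5.29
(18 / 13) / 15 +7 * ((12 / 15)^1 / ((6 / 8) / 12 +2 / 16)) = 5842 / 195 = 29.96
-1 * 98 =-98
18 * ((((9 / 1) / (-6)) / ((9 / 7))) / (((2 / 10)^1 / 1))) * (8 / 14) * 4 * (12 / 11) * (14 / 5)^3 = -1580544 / 275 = -5747.43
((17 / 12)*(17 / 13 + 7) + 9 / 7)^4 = 1991891886336 / 68574961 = 29046.93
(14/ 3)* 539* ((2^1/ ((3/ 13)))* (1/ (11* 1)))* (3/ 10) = 8918/ 15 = 594.53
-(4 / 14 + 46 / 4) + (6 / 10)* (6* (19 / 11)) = -5.57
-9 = -9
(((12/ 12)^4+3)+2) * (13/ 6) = 13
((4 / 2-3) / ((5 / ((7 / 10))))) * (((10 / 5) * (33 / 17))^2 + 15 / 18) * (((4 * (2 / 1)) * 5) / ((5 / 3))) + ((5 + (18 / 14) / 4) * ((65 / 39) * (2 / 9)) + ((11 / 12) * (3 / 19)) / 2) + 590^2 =72240897622723 / 207559800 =348048.60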